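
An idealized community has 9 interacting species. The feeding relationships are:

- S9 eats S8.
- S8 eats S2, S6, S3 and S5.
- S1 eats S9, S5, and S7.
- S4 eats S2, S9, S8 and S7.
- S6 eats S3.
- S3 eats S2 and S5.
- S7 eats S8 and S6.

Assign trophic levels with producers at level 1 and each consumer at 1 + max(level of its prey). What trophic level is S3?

Trophic level 2

S5 is a producer → level 1.
S3 eats S5 (level 1); other prey at levels: S2 1 → level 2.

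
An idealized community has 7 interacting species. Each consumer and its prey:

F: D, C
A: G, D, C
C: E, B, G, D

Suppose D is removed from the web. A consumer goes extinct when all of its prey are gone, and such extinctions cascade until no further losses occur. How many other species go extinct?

0

Remove D.
Every predator of it retains at least one other prey: C still has E, B, G; A still has G, C; F still has C.
No consumer loses all prey, so no secondary extinctions occur.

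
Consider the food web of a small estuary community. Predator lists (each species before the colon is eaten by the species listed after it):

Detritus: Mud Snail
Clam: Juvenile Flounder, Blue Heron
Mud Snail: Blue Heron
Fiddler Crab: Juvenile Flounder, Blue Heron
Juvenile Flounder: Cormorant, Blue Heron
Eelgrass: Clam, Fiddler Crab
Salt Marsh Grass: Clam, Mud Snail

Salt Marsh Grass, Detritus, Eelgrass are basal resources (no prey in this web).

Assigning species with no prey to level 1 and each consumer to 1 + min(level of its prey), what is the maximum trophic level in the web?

Basal resources (level 1): Salt Marsh Grass, Detritus, Eelgrass.
Following each consumer down to its lowest-level prey: Salt Marsh Grass → Clam → Juvenile Flounder → Cormorant (levels 1 through 4).
All prey of Cormorant (Juvenile Flounder 3) are at level 3 or above, so Cormorant is at level 1 + 3 = 4.
Every consumer has at least one prey at level 3 or below, so none exceeds level 4.

4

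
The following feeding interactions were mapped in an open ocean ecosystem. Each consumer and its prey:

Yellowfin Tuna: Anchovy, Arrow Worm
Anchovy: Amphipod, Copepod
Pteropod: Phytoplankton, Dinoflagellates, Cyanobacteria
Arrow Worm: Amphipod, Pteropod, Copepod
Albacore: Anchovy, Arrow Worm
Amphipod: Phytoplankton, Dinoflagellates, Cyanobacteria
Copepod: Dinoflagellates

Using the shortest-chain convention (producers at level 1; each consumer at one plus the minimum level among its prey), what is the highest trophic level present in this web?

Producers (level 1): Phytoplankton, Dinoflagellates, Cyanobacteria.
Following each consumer down to its lowest-level prey: Phytoplankton → Amphipod → Anchovy → Albacore (levels 1 through 4).
All prey of Albacore (Anchovy 3, Arrow Worm 3) are at level 3 or above, so Albacore is at level 1 + 3 = 4.
Every consumer has at least one prey at level 3 or below, so none exceeds level 4.

4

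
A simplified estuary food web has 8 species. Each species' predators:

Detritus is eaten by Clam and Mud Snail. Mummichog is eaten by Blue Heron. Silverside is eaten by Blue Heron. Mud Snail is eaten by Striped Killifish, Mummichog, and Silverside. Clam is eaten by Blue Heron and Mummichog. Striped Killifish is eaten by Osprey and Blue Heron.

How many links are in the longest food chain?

3 links

One longest chain: Detritus → Mud Snail → Silverside → Blue Heron.
It has 4 species and 3 links.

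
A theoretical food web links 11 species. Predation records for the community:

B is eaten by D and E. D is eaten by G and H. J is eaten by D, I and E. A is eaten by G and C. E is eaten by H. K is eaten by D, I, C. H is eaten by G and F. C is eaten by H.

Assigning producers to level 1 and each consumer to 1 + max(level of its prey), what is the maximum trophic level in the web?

Producers (level 1): A, J, B, K.
J → D → H → G gives G level 4.
No species has a prey at level 4, so no species reaches level 5.

4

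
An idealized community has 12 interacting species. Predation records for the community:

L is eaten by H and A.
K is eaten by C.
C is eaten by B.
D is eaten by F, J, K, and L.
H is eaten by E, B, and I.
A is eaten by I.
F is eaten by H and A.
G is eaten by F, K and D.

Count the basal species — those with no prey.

Basal species (no prey listed): G.
Count: 1.

1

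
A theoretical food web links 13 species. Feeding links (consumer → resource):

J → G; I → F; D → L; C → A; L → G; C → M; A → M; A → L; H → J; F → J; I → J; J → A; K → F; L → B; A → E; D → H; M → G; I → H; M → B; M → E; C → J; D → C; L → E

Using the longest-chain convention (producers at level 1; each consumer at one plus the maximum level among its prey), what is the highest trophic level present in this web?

Producers (level 1): E, G, B.
E → L → A → J → F → I gives I level 6.
No species has a prey at level 6, so no species reaches level 7.

6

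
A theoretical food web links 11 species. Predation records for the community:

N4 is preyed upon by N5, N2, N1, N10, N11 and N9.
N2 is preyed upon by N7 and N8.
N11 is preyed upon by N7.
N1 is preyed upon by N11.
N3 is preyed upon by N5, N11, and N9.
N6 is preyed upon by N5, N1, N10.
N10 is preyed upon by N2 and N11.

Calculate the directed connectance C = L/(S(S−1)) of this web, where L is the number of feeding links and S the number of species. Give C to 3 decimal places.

C = 0.164

The web has S = 11 species and L = 18 feeding links.
C = L / (S(S−1)) = 18 / 110 = 0.1636 ≈ 0.164.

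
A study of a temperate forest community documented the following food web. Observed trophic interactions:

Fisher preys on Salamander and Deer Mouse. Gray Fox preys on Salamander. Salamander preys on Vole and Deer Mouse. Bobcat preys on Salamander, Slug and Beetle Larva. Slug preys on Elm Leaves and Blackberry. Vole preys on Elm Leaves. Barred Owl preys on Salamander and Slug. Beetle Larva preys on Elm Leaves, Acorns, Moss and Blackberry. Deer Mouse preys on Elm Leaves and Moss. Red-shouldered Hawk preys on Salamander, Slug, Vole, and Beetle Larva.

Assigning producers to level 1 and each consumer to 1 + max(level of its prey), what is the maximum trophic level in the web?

Producers (level 1): Acorns, Moss, Blackberry, Elm Leaves.
Moss → Deer Mouse → Salamander → Fisher gives Fisher level 4.
No species has a prey at level 4, so no species reaches level 5.

4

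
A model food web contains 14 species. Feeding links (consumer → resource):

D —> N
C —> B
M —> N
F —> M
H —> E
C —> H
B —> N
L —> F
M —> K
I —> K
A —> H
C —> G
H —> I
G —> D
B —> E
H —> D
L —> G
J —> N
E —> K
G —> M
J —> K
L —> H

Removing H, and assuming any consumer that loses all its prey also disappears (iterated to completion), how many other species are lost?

Remove H.
Round 1: A (all prey gone) → extinct.
No further losses. Total secondary extinctions: 1.

1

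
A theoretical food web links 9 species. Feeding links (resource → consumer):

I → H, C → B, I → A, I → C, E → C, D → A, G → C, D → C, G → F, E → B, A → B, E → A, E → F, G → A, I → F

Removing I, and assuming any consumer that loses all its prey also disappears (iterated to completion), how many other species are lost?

Remove I.
Round 1: H (all prey gone) → extinct.
No further losses. Total secondary extinctions: 1.

1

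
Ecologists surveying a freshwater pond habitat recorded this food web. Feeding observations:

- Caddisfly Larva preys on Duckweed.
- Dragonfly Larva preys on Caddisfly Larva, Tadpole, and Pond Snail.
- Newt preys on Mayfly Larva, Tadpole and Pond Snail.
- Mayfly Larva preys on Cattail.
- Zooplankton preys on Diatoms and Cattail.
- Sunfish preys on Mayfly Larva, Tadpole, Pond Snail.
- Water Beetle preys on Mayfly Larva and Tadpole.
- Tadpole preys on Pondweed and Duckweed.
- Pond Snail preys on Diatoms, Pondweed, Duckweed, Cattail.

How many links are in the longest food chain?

2 links

One longest chain: Pondweed → Tadpole → Dragonfly Larva.
It has 3 species and 2 links.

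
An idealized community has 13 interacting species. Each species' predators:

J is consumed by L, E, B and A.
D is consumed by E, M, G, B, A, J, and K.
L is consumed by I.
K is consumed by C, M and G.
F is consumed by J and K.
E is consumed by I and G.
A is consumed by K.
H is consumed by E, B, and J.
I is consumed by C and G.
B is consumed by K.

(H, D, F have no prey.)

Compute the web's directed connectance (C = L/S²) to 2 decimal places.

The web has S = 13 species and L = 26 feeding links.
C = L / S² = 26 / 169 = 0.1538 ≈ 0.15.

C = 0.15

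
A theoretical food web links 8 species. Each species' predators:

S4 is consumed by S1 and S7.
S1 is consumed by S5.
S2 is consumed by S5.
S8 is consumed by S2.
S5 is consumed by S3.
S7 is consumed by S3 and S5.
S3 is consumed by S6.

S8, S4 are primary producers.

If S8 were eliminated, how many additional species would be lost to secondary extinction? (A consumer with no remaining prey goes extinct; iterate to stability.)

Remove S8.
Round 1: S2 (all prey gone) → extinct.
No further losses. Total secondary extinctions: 1.

1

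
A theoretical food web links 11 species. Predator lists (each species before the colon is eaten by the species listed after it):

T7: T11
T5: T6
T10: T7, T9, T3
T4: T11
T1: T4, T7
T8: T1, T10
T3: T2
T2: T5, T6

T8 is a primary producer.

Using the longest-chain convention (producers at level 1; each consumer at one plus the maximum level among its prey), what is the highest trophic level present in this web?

Producers (level 1): T8.
T8 → T10 → T3 → T2 → T5 → T6 gives T6 level 6.
No species has a prey at level 6, so no species reaches level 7.

6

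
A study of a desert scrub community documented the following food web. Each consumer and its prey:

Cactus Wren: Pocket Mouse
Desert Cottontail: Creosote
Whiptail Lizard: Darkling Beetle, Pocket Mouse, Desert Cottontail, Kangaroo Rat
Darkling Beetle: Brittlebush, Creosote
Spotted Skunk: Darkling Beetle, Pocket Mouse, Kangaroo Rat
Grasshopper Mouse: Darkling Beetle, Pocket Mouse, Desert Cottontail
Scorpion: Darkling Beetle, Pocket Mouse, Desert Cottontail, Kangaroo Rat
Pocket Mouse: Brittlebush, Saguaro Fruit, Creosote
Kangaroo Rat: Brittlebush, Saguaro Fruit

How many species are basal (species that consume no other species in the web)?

3

Basal species (no prey listed): Brittlebush, Saguaro Fruit, Creosote.
Count: 3.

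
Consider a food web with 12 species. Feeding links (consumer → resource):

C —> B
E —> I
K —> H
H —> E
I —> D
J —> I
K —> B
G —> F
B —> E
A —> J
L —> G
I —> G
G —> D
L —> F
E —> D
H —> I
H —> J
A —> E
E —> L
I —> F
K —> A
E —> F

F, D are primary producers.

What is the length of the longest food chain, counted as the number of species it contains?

One longest chain: F → G → I → E → A → K.
It has 6 species and 5 links.

6 species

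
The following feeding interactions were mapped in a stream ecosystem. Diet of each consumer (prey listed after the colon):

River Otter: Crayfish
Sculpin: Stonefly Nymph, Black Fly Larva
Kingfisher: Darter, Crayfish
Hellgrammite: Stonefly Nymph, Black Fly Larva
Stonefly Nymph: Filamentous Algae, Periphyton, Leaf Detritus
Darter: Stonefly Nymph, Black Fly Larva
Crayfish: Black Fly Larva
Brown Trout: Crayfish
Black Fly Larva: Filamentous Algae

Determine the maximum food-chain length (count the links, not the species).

3 links

One longest chain: Filamentous Algae → Black Fly Larva → Crayfish → Brown Trout.
It has 4 species and 3 links.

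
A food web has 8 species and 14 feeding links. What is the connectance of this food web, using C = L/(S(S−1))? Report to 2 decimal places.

C = 0.25

The web has S = 8 species and L = 14 feeding links.
C = L / (S(S−1)) = 14 / 56 = 0.2500 ≈ 0.25.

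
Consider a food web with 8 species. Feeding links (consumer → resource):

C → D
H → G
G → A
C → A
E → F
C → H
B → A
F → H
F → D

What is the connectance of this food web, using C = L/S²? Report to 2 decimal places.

C = 0.14

The web has S = 8 species and L = 9 feeding links.
C = L / S² = 9 / 64 = 0.1406 ≈ 0.14.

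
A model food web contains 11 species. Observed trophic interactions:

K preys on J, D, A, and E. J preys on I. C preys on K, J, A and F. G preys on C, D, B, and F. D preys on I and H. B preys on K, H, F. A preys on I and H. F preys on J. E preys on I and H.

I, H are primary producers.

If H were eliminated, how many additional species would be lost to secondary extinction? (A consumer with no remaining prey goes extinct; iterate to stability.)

0

Remove H.
Every predator of it retains at least one other prey: D still has I; E still has I; A still has I; B still has F, K.
No consumer loses all prey, so no secondary extinctions occur.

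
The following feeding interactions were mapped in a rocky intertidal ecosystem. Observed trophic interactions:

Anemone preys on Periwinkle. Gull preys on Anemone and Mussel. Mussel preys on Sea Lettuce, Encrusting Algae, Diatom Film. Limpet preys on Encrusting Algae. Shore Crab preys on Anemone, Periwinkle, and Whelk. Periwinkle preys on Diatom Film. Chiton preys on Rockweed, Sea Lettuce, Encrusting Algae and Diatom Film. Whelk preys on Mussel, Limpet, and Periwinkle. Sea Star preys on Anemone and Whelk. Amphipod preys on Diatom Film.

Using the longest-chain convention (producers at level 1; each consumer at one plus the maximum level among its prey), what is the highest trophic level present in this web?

4

Producers (level 1): Diatom Film, Sea Lettuce, Encrusting Algae, Rockweed.
Diatom Film → Periwinkle → Anemone → Gull gives Gull level 4.
No species has a prey at level 4, so no species reaches level 5.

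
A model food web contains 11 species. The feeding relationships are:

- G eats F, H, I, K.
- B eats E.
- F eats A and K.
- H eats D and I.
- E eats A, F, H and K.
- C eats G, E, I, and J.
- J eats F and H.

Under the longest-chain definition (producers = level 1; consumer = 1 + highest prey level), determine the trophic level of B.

Trophic level 4

D is a producer → level 1.
H eats D (level 1); other prey at levels: I 1 → level 2.
E eats H (level 2); other prey at levels: A 1, K 1, F 2 → level 3.
B eats E → level 4.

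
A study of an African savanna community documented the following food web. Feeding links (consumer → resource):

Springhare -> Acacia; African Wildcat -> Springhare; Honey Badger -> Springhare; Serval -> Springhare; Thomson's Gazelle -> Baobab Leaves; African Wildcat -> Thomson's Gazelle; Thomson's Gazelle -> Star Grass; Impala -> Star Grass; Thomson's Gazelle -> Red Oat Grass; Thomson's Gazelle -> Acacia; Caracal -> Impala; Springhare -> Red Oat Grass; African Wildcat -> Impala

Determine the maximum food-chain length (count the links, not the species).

2 links

One longest chain: Star Grass → Impala → Caracal.
It has 3 species and 2 links.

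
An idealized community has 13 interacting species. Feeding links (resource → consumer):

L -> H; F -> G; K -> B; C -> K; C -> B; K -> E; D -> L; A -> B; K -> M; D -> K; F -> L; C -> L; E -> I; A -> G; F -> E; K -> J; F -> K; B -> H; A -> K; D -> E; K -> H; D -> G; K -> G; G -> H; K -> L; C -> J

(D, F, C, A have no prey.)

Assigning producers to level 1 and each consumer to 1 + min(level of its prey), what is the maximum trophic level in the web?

Producers (level 1): D, F, C, A.
Following each consumer down to its lowest-level prey: C → B → H (levels 1 through 3).
All prey of H (B 2, K 2, L 2, G 2) are at level 2 or above, so H is at level 1 + 2 = 3.
Every consumer has at least one prey at level 2 or below, so none exceeds level 3.

3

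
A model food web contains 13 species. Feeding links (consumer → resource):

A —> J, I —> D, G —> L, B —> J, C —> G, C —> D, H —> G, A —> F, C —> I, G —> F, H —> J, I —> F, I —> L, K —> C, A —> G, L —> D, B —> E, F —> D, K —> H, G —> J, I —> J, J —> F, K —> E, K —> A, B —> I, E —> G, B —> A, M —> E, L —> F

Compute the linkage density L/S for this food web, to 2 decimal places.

There are L = 29 links among S = 13 species.
L/S = 29/13 = 2.2308 ≈ 2.23.

L/S = 2.23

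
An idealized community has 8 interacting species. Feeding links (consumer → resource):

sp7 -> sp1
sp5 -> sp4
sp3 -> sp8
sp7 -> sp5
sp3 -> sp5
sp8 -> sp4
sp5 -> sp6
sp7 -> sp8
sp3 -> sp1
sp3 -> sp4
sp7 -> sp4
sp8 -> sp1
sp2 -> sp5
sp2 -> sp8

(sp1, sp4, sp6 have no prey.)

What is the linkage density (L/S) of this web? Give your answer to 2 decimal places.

L/S = 1.75

There are L = 14 links among S = 8 species.
L/S = 14/8 = 1.7500 ≈ 1.75.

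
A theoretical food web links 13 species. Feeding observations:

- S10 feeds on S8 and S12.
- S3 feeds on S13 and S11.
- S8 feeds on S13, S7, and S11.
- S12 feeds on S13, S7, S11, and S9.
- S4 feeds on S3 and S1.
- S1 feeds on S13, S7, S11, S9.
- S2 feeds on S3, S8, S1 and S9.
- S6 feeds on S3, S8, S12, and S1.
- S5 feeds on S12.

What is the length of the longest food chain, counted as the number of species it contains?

3 species

One longest chain: S11 → S3 → S4.
It has 3 species and 2 links.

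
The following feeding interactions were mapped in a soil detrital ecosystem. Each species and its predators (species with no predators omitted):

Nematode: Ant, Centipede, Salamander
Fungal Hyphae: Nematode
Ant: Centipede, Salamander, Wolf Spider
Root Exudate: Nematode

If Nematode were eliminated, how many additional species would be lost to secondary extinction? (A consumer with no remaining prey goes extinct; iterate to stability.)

4

Remove Nematode.
Round 1: Ant (all prey gone) → extinct.
Round 2: Centipede (all prey gone), Salamander (all prey gone), Wolf Spider (all prey gone) → extinct.
No further losses. Total secondary extinctions: 4.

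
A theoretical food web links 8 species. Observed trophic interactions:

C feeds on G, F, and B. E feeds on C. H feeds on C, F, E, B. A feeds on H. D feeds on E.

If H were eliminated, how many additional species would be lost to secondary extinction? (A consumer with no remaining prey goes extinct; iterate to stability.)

1

Remove H.
Round 1: A (all prey gone) → extinct.
No further losses. Total secondary extinctions: 1.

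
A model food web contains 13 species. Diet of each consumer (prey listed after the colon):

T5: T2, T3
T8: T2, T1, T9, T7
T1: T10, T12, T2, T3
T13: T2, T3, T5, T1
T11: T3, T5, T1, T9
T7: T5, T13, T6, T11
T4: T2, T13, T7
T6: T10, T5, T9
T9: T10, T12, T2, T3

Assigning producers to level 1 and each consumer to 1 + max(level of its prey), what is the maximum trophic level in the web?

Producers (level 1): T10, T12, T2, T3.
T2 → T5 → T6 → T7 → T8 gives T8 level 5.
No species has a prey at level 5, so no species reaches level 6.

5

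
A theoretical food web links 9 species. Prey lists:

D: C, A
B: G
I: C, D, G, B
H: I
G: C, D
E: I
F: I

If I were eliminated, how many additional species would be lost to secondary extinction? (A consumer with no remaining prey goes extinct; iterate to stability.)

3

Remove I.
Round 1: H (all prey gone), F (all prey gone), E (all prey gone) → extinct.
No further losses. Total secondary extinctions: 3.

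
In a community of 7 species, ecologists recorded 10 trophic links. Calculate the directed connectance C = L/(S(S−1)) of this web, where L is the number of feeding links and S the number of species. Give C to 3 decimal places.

C = 0.238

The web has S = 7 species and L = 10 feeding links.
C = L / (S(S−1)) = 10 / 42 = 0.2381 ≈ 0.238.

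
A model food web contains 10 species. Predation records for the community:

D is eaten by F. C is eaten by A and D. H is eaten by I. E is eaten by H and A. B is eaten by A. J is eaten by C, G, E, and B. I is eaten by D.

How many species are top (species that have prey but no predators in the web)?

3

Top species (has prey, but nothing eats it): G, A, F.
Count: 3.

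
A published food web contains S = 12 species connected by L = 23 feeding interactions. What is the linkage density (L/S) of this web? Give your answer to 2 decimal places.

L/S = 1.92

There are L = 23 links among S = 12 species.
L/S = 23/12 = 1.9167 ≈ 1.92.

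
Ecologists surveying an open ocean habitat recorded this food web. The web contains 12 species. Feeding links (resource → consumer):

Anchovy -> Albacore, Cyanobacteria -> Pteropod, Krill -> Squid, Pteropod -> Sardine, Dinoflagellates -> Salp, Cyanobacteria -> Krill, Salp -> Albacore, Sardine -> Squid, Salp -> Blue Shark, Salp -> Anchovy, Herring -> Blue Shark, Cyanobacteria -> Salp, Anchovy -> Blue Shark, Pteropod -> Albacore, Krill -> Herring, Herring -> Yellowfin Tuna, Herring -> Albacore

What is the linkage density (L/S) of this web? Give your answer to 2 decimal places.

L/S = 1.42

There are L = 17 links among S = 12 species.
L/S = 17/12 = 1.4167 ≈ 1.42.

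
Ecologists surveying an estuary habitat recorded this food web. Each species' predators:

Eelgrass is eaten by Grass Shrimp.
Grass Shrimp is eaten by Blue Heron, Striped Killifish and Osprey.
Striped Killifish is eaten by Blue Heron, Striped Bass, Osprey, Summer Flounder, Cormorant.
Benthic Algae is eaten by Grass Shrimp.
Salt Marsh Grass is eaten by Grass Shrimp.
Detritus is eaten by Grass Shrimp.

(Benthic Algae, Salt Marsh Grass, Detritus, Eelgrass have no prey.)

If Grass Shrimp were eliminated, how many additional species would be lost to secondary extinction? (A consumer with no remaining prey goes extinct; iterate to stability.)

6

Remove Grass Shrimp.
Round 1: Striped Killifish (all prey gone) → extinct.
Round 2: Blue Heron (all prey gone), Striped Bass (all prey gone), Summer Flounder (all prey gone), Cormorant (all prey gone), Osprey (all prey gone) → extinct.
No further losses. Total secondary extinctions: 6.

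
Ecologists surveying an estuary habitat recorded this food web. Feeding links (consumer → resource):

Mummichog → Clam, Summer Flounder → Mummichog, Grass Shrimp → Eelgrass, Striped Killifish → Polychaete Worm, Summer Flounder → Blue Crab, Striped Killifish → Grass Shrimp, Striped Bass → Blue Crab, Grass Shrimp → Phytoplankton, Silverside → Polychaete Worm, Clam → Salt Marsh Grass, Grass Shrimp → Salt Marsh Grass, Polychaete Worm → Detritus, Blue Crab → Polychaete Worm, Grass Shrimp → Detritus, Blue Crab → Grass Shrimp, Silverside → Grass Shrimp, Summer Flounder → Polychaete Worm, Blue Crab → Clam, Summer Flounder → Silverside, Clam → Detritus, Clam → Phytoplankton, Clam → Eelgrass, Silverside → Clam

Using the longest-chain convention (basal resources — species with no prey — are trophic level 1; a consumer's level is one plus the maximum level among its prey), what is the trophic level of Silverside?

Salt Marsh Grass has no prey (basal) → level 1.
Clam eats Salt Marsh Grass (level 1); other prey at levels: Eelgrass 1, Phytoplankton 1, Detritus 1 → level 2.
Silverside eats Clam (level 2); other prey at levels: Polychaete Worm 2, Grass Shrimp 2 → level 3.

Trophic level 3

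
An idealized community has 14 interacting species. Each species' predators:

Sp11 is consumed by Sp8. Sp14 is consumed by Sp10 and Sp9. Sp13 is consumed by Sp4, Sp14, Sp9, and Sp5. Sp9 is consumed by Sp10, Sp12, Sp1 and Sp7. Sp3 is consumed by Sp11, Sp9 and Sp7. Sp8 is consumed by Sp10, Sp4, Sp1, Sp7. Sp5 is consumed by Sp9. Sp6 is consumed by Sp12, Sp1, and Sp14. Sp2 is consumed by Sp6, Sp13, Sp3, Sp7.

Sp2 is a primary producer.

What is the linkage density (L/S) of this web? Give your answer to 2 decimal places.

L/S = 1.86

There are L = 26 links among S = 14 species.
L/S = 26/14 = 1.8571 ≈ 1.86.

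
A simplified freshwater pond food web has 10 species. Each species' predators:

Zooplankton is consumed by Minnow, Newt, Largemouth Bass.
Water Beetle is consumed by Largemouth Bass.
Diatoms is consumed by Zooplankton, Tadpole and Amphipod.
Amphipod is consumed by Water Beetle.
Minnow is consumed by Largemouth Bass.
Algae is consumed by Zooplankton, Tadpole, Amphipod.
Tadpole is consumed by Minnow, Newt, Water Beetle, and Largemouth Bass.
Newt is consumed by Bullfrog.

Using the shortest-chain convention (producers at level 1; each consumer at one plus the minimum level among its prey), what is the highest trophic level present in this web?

Producers (level 1): Algae, Diatoms.
Following each consumer down to its lowest-level prey: Algae → Tadpole → Newt → Bullfrog (levels 1 through 4).
All prey of Bullfrog (Newt 3) are at level 3 or above, so Bullfrog is at level 1 + 3 = 4.
Every consumer has at least one prey at level 3 or below, so none exceeds level 4.

4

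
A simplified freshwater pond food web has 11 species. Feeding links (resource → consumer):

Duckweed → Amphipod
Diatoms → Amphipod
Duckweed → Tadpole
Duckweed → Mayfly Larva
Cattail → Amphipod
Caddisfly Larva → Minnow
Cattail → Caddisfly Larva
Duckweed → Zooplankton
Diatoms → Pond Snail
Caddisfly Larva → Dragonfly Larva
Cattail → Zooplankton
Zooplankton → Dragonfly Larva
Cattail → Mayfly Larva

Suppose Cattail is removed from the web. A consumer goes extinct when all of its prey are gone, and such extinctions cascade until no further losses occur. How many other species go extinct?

2

Remove Cattail.
Round 1: Caddisfly Larva (all prey gone) → extinct.
Round 2: Minnow (all prey gone) → extinct.
No further losses. Total secondary extinctions: 2.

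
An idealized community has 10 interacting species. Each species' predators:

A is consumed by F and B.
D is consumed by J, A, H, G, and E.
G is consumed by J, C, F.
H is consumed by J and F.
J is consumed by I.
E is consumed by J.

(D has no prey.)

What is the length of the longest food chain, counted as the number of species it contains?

One longest chain: D → H → J → I.
It has 4 species and 3 links.

4 species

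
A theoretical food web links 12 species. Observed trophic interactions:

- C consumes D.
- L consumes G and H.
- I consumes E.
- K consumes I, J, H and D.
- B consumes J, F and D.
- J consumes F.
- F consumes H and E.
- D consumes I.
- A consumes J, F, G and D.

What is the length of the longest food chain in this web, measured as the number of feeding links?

3 links

One longest chain: E → I → D → C.
It has 4 species and 3 links.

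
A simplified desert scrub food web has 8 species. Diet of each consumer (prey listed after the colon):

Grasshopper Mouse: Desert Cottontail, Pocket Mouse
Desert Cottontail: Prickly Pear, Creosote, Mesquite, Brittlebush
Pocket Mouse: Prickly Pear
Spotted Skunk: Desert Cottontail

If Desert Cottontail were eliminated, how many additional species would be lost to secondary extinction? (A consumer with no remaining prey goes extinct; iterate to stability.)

Remove Desert Cottontail.
Round 1: Spotted Skunk (all prey gone) → extinct.
No further losses. Total secondary extinctions: 1.

1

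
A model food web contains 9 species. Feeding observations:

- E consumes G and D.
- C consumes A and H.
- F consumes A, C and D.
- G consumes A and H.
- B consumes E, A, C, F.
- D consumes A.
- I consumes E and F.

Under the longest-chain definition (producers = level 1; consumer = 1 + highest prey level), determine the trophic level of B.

H is a producer → level 1.
G eats H (level 1); other prey at levels: A 1 → level 2.
E eats G (level 2); other prey at levels: D 2 → level 3.
B eats E (level 3); other prey at levels: A 1, C 2, F 3 → level 4.

Trophic level 4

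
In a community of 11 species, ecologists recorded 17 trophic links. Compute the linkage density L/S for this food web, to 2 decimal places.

There are L = 17 links among S = 11 species.
L/S = 17/11 = 1.5455 ≈ 1.55.

L/S = 1.55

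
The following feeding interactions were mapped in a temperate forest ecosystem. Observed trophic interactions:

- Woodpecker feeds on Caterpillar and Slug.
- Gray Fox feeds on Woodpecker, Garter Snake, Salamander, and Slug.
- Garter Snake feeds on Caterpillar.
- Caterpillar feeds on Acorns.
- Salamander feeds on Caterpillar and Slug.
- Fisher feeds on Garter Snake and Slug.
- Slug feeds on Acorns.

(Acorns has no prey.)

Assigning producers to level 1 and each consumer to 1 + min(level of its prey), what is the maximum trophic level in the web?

3

Producers (level 1): Acorns.
Following each consumer down to its lowest-level prey: Acorns → Caterpillar → Woodpecker (levels 1 through 3).
All prey of Woodpecker (Caterpillar 2, Slug 2) are at level 2 or above, so Woodpecker is at level 1 + 2 = 3.
Every consumer has at least one prey at level 2 or below, so none exceeds level 3.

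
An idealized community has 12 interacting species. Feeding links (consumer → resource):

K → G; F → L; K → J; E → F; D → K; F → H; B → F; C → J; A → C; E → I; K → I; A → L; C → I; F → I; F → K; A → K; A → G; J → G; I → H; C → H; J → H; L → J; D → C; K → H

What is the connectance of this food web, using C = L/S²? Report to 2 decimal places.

C = 0.17

The web has S = 12 species and L = 24 feeding links.
C = L / S² = 24 / 144 = 0.1667 ≈ 0.17.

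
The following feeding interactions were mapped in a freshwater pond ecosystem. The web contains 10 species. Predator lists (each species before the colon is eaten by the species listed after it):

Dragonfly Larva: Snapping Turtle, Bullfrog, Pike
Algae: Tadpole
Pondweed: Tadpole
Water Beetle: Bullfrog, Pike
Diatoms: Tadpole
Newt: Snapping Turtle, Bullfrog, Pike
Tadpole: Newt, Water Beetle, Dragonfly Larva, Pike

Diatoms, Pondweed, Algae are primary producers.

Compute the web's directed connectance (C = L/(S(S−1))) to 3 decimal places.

C = 0.167

The web has S = 10 species and L = 15 feeding links.
C = L / (S(S−1)) = 15 / 90 = 0.1667 ≈ 0.167.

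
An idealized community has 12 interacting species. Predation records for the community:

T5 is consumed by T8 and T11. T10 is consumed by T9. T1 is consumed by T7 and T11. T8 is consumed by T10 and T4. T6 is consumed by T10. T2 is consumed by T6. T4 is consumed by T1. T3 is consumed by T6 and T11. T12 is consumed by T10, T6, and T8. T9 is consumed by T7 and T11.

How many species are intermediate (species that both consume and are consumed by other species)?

6

Intermediate species (has both prey and predators): T6, T8, T10, T4, T9, T1.
Count: 6.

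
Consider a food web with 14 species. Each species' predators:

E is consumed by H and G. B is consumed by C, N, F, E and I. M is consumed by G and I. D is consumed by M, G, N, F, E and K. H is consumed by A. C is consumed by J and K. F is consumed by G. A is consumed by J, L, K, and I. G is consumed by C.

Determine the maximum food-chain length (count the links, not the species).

One longest chain: D → E → G → C → J.
It has 5 species and 4 links.

4 links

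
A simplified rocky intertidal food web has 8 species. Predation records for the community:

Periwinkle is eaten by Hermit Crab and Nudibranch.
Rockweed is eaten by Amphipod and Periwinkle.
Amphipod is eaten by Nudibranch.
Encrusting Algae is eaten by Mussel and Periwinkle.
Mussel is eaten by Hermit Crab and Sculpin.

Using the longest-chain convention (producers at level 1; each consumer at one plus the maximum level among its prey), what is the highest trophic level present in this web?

Producers (level 1): Encrusting Algae, Rockweed.
Encrusting Algae → Mussel → Sculpin gives Sculpin level 3.
No species has a prey at level 3, so no species reaches level 4.

3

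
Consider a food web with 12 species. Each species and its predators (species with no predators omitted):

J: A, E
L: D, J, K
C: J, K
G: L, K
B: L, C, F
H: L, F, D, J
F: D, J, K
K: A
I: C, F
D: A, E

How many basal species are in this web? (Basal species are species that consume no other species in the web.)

Basal species (no prey listed): I, G, B, H.
Count: 4.

4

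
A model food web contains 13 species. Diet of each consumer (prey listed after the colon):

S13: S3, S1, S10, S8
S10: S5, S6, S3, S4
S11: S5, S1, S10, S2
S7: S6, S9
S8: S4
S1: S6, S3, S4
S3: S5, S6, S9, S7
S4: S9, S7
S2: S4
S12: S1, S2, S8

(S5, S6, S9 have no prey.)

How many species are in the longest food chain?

5 species

One longest chain: S6 → S7 → S4 → S2 → S12.
It has 5 species and 4 links.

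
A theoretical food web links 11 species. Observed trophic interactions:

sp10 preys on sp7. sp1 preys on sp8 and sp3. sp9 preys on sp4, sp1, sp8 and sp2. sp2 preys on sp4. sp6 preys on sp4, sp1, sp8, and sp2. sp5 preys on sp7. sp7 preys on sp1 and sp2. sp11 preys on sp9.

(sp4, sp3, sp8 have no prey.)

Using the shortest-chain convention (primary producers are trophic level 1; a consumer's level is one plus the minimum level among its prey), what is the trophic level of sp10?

Trophic level 4

sp4 is a producer → level 1.
sp2 eats sp4 → level 2.
sp7 eats sp2 → level 3.
sp10 eats sp7 → level 4.
No prey of sp10 is below level 3, so 4 is the minimum.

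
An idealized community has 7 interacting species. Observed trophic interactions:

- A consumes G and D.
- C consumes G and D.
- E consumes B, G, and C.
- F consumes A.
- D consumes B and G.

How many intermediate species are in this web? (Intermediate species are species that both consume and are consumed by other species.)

Intermediate species (has both prey and predators): D, A, C.
Count: 3.

3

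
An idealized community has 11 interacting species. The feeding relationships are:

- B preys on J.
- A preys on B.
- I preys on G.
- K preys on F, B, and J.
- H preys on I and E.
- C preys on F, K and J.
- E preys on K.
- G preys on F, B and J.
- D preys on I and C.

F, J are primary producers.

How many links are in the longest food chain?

One longest chain: J → B → K → C → D.
It has 5 species and 4 links.

4 links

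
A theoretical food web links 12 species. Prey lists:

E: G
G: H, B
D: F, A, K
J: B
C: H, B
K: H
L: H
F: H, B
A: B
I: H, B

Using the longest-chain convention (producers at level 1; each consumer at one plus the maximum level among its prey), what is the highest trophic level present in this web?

3

Producers (level 1): H, B.
H → G → E gives E level 3.
No species has a prey at level 3, so no species reaches level 4.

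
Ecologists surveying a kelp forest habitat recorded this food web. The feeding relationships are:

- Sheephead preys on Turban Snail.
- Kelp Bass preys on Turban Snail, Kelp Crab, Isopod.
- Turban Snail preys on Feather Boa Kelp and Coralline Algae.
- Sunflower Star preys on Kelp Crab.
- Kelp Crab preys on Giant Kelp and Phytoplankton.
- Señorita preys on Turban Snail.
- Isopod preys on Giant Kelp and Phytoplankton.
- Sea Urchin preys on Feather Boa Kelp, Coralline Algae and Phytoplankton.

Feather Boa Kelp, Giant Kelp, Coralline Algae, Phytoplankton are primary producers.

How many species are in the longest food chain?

3 species

One longest chain: Giant Kelp → Kelp Crab → Sunflower Star.
It has 3 species and 2 links.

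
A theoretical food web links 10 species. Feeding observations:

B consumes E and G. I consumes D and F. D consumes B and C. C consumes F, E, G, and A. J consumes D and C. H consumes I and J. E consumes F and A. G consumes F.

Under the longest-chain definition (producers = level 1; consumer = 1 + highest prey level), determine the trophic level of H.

F is a producer → level 1.
G eats F → level 2.
B eats G (level 2); other prey at levels: E 2 → level 3.
D eats B (level 3); other prey at levels: C 3 → level 4.
J eats D (level 4); other prey at levels: C 3 → level 5.
H eats J (level 5); other prey at levels: I 5 → level 6.

Trophic level 6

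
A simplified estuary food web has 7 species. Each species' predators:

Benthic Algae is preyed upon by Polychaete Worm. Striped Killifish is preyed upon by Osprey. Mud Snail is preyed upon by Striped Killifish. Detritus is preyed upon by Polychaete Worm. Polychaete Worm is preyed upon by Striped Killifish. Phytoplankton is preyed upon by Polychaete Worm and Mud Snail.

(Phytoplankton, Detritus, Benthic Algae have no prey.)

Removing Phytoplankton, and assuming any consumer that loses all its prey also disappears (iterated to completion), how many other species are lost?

1

Remove Phytoplankton.
Round 1: Mud Snail (all prey gone) → extinct.
No further losses. Total secondary extinctions: 1.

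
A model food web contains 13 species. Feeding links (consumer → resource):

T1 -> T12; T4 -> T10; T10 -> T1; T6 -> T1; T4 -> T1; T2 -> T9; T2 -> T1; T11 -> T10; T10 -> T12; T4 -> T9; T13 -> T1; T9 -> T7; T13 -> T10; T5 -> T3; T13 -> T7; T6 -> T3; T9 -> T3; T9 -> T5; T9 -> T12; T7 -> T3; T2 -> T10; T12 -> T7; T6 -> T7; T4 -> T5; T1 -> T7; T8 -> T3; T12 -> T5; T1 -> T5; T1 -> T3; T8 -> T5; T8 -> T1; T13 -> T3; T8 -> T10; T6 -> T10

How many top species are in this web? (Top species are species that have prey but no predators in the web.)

6

Top species (has prey, but nothing eats it): T11, T4, T6, T2, T8, T13.
Count: 6.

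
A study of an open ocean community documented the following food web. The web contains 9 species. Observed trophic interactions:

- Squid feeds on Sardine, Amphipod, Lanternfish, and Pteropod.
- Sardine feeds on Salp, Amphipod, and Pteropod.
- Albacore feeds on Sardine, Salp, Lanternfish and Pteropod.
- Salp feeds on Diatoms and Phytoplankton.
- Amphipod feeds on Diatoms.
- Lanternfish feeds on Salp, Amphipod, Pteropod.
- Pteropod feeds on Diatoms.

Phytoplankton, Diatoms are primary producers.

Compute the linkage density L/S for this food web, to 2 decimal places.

L/S = 2.00

There are L = 18 links among S = 9 species.
L/S = 18/9 = 2.0000 ≈ 2.00.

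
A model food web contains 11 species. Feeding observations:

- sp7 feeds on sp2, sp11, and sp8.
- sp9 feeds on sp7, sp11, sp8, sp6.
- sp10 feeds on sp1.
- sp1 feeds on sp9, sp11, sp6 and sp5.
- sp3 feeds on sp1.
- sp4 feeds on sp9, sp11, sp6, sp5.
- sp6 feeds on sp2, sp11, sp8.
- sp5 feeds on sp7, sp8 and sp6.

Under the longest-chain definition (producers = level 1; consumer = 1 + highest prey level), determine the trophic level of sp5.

sp8 is a producer → level 1.
sp7 eats sp8 (level 1); other prey at levels: sp11 1, sp2 1 → level 2.
sp5 eats sp7 (level 2); other prey at levels: sp8 1, sp6 2 → level 3.

Trophic level 3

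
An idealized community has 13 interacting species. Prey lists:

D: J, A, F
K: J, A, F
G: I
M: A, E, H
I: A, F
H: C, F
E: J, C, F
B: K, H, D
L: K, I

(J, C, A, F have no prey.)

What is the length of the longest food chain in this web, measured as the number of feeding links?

One longest chain: J → D → B.
It has 3 species and 2 links.

2 links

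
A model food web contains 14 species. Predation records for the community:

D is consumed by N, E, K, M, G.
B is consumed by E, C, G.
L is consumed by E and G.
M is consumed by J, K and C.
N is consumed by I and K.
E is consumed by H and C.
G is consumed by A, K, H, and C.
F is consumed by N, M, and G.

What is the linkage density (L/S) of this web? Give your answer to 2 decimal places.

L/S = 1.71

There are L = 24 links among S = 14 species.
L/S = 24/14 = 1.7143 ≈ 1.71.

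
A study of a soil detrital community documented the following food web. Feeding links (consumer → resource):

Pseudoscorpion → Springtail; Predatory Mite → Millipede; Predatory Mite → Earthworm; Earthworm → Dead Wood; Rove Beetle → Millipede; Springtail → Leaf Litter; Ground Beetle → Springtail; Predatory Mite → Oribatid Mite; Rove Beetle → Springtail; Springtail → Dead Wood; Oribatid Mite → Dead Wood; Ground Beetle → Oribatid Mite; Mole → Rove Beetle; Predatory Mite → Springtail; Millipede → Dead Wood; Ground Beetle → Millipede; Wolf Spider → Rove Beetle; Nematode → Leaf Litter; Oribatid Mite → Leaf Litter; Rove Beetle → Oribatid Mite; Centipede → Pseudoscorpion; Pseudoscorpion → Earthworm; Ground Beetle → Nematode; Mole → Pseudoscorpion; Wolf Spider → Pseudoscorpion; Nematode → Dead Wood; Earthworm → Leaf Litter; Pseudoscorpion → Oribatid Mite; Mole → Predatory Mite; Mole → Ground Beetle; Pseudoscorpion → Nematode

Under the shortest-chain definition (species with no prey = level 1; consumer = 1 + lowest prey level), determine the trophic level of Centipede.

Leaf Litter has no prey (basal) → level 1.
Oribatid Mite eats Leaf Litter → level 2.
Pseudoscorpion eats Oribatid Mite → level 3.
Centipede eats Pseudoscorpion → level 4.
No prey of Centipede is below level 3, so 4 is the minimum.

Trophic level 4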